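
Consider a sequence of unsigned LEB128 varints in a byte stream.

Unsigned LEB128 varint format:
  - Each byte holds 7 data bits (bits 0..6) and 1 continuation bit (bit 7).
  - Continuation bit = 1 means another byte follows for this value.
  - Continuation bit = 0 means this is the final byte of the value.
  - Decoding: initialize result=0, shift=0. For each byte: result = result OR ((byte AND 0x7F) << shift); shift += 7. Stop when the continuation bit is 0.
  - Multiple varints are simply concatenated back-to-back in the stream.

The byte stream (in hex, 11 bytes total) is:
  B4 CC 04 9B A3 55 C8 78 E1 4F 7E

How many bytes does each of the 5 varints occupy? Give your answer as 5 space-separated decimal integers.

Answer: 3 3 2 2 1

Derivation:
  byte[0]=0xB4 cont=1 payload=0x34=52: acc |= 52<<0 -> acc=52 shift=7
  byte[1]=0xCC cont=1 payload=0x4C=76: acc |= 76<<7 -> acc=9780 shift=14
  byte[2]=0x04 cont=0 payload=0x04=4: acc |= 4<<14 -> acc=75316 shift=21 [end]
Varint 1: bytes[0:3] = B4 CC 04 -> value 75316 (3 byte(s))
  byte[3]=0x9B cont=1 payload=0x1B=27: acc |= 27<<0 -> acc=27 shift=7
  byte[4]=0xA3 cont=1 payload=0x23=35: acc |= 35<<7 -> acc=4507 shift=14
  byte[5]=0x55 cont=0 payload=0x55=85: acc |= 85<<14 -> acc=1397147 shift=21 [end]
Varint 2: bytes[3:6] = 9B A3 55 -> value 1397147 (3 byte(s))
  byte[6]=0xC8 cont=1 payload=0x48=72: acc |= 72<<0 -> acc=72 shift=7
  byte[7]=0x78 cont=0 payload=0x78=120: acc |= 120<<7 -> acc=15432 shift=14 [end]
Varint 3: bytes[6:8] = C8 78 -> value 15432 (2 byte(s))
  byte[8]=0xE1 cont=1 payload=0x61=97: acc |= 97<<0 -> acc=97 shift=7
  byte[9]=0x4F cont=0 payload=0x4F=79: acc |= 79<<7 -> acc=10209 shift=14 [end]
Varint 4: bytes[8:10] = E1 4F -> value 10209 (2 byte(s))
  byte[10]=0x7E cont=0 payload=0x7E=126: acc |= 126<<0 -> acc=126 shift=7 [end]
Varint 5: bytes[10:11] = 7E -> value 126 (1 byte(s))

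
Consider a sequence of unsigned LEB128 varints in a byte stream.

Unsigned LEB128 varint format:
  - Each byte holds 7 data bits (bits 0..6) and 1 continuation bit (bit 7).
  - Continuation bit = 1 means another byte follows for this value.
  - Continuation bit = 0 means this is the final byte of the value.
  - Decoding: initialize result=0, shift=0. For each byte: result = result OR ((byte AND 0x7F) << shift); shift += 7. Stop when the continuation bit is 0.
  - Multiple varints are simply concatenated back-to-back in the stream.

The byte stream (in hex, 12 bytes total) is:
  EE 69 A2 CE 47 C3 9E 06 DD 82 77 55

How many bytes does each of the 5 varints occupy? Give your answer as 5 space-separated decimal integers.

  byte[0]=0xEE cont=1 payload=0x6E=110: acc |= 110<<0 -> acc=110 shift=7
  byte[1]=0x69 cont=0 payload=0x69=105: acc |= 105<<7 -> acc=13550 shift=14 [end]
Varint 1: bytes[0:2] = EE 69 -> value 13550 (2 byte(s))
  byte[2]=0xA2 cont=1 payload=0x22=34: acc |= 34<<0 -> acc=34 shift=7
  byte[3]=0xCE cont=1 payload=0x4E=78: acc |= 78<<7 -> acc=10018 shift=14
  byte[4]=0x47 cont=0 payload=0x47=71: acc |= 71<<14 -> acc=1173282 shift=21 [end]
Varint 2: bytes[2:5] = A2 CE 47 -> value 1173282 (3 byte(s))
  byte[5]=0xC3 cont=1 payload=0x43=67: acc |= 67<<0 -> acc=67 shift=7
  byte[6]=0x9E cont=1 payload=0x1E=30: acc |= 30<<7 -> acc=3907 shift=14
  byte[7]=0x06 cont=0 payload=0x06=6: acc |= 6<<14 -> acc=102211 shift=21 [end]
Varint 3: bytes[5:8] = C3 9E 06 -> value 102211 (3 byte(s))
  byte[8]=0xDD cont=1 payload=0x5D=93: acc |= 93<<0 -> acc=93 shift=7
  byte[9]=0x82 cont=1 payload=0x02=2: acc |= 2<<7 -> acc=349 shift=14
  byte[10]=0x77 cont=0 payload=0x77=119: acc |= 119<<14 -> acc=1950045 shift=21 [end]
Varint 4: bytes[8:11] = DD 82 77 -> value 1950045 (3 byte(s))
  byte[11]=0x55 cont=0 payload=0x55=85: acc |= 85<<0 -> acc=85 shift=7 [end]
Varint 5: bytes[11:12] = 55 -> value 85 (1 byte(s))

Answer: 2 3 3 3 1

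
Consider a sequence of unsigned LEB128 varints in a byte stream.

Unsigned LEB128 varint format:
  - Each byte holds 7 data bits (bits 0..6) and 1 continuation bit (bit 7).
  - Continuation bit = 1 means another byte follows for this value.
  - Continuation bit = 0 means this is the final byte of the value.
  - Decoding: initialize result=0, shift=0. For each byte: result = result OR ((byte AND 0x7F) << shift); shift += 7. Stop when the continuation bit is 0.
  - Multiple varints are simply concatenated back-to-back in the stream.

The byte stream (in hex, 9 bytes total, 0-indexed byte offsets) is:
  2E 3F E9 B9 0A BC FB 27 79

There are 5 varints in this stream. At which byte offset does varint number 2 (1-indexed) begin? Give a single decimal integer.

Answer: 1

Derivation:
  byte[0]=0x2E cont=0 payload=0x2E=46: acc |= 46<<0 -> acc=46 shift=7 [end]
Varint 1: bytes[0:1] = 2E -> value 46 (1 byte(s))
  byte[1]=0x3F cont=0 payload=0x3F=63: acc |= 63<<0 -> acc=63 shift=7 [end]
Varint 2: bytes[1:2] = 3F -> value 63 (1 byte(s))
  byte[2]=0xE9 cont=1 payload=0x69=105: acc |= 105<<0 -> acc=105 shift=7
  byte[3]=0xB9 cont=1 payload=0x39=57: acc |= 57<<7 -> acc=7401 shift=14
  byte[4]=0x0A cont=0 payload=0x0A=10: acc |= 10<<14 -> acc=171241 shift=21 [end]
Varint 3: bytes[2:5] = E9 B9 0A -> value 171241 (3 byte(s))
  byte[5]=0xBC cont=1 payload=0x3C=60: acc |= 60<<0 -> acc=60 shift=7
  byte[6]=0xFB cont=1 payload=0x7B=123: acc |= 123<<7 -> acc=15804 shift=14
  byte[7]=0x27 cont=0 payload=0x27=39: acc |= 39<<14 -> acc=654780 shift=21 [end]
Varint 4: bytes[5:8] = BC FB 27 -> value 654780 (3 byte(s))
  byte[8]=0x79 cont=0 payload=0x79=121: acc |= 121<<0 -> acc=121 shift=7 [end]
Varint 5: bytes[8:9] = 79 -> value 121 (1 byte(s))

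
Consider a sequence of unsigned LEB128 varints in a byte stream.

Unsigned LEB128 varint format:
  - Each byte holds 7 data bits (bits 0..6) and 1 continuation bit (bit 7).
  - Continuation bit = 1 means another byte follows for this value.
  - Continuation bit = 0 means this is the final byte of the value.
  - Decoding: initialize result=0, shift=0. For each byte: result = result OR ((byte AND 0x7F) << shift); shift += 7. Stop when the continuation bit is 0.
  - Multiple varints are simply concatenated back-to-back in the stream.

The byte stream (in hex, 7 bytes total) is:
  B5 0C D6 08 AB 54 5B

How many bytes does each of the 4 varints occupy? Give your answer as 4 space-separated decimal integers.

  byte[0]=0xB5 cont=1 payload=0x35=53: acc |= 53<<0 -> acc=53 shift=7
  byte[1]=0x0C cont=0 payload=0x0C=12: acc |= 12<<7 -> acc=1589 shift=14 [end]
Varint 1: bytes[0:2] = B5 0C -> value 1589 (2 byte(s))
  byte[2]=0xD6 cont=1 payload=0x56=86: acc |= 86<<0 -> acc=86 shift=7
  byte[3]=0x08 cont=0 payload=0x08=8: acc |= 8<<7 -> acc=1110 shift=14 [end]
Varint 2: bytes[2:4] = D6 08 -> value 1110 (2 byte(s))
  byte[4]=0xAB cont=1 payload=0x2B=43: acc |= 43<<0 -> acc=43 shift=7
  byte[5]=0x54 cont=0 payload=0x54=84: acc |= 84<<7 -> acc=10795 shift=14 [end]
Varint 3: bytes[4:6] = AB 54 -> value 10795 (2 byte(s))
  byte[6]=0x5B cont=0 payload=0x5B=91: acc |= 91<<0 -> acc=91 shift=7 [end]
Varint 4: bytes[6:7] = 5B -> value 91 (1 byte(s))

Answer: 2 2 2 1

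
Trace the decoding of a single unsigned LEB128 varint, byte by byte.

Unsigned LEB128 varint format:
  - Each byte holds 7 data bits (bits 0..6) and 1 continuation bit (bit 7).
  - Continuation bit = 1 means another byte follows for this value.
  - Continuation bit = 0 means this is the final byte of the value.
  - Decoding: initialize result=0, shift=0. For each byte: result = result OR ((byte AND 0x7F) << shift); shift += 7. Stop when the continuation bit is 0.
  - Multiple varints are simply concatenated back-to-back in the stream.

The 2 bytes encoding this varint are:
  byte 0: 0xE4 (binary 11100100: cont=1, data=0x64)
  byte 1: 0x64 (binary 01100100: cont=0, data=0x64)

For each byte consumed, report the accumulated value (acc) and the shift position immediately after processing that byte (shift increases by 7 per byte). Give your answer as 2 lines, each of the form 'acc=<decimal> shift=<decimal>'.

Answer: acc=100 shift=7
acc=12900 shift=14

Derivation:
byte 0=0xE4: payload=0x64=100, contrib = 100<<0 = 100; acc -> 100, shift -> 7
byte 1=0x64: payload=0x64=100, contrib = 100<<7 = 12800; acc -> 12900, shift -> 14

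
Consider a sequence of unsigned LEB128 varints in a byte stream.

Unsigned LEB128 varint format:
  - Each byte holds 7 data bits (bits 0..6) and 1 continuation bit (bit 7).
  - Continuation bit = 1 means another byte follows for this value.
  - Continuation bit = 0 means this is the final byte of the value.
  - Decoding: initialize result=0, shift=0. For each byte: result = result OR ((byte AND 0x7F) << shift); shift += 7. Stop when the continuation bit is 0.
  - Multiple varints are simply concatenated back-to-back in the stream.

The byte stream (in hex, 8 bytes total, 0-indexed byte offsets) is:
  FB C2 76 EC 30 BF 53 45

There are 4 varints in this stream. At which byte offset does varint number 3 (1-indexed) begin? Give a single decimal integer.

Answer: 5

Derivation:
  byte[0]=0xFB cont=1 payload=0x7B=123: acc |= 123<<0 -> acc=123 shift=7
  byte[1]=0xC2 cont=1 payload=0x42=66: acc |= 66<<7 -> acc=8571 shift=14
  byte[2]=0x76 cont=0 payload=0x76=118: acc |= 118<<14 -> acc=1941883 shift=21 [end]
Varint 1: bytes[0:3] = FB C2 76 -> value 1941883 (3 byte(s))
  byte[3]=0xEC cont=1 payload=0x6C=108: acc |= 108<<0 -> acc=108 shift=7
  byte[4]=0x30 cont=0 payload=0x30=48: acc |= 48<<7 -> acc=6252 shift=14 [end]
Varint 2: bytes[3:5] = EC 30 -> value 6252 (2 byte(s))
  byte[5]=0xBF cont=1 payload=0x3F=63: acc |= 63<<0 -> acc=63 shift=7
  byte[6]=0x53 cont=0 payload=0x53=83: acc |= 83<<7 -> acc=10687 shift=14 [end]
Varint 3: bytes[5:7] = BF 53 -> value 10687 (2 byte(s))
  byte[7]=0x45 cont=0 payload=0x45=69: acc |= 69<<0 -> acc=69 shift=7 [end]
Varint 4: bytes[7:8] = 45 -> value 69 (1 byte(s))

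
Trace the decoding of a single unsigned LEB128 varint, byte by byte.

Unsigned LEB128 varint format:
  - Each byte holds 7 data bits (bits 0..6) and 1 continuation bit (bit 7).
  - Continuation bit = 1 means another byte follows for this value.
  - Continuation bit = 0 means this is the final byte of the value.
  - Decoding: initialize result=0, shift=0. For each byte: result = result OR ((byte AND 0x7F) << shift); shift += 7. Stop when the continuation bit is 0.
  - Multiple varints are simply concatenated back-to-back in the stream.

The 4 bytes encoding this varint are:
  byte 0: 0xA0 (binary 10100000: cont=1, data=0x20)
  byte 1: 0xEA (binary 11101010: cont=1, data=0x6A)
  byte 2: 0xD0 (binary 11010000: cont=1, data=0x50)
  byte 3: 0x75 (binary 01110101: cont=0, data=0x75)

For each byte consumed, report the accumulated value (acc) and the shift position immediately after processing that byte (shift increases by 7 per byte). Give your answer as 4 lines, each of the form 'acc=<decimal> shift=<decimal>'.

byte 0=0xA0: payload=0x20=32, contrib = 32<<0 = 32; acc -> 32, shift -> 7
byte 1=0xEA: payload=0x6A=106, contrib = 106<<7 = 13568; acc -> 13600, shift -> 14
byte 2=0xD0: payload=0x50=80, contrib = 80<<14 = 1310720; acc -> 1324320, shift -> 21
byte 3=0x75: payload=0x75=117, contrib = 117<<21 = 245366784; acc -> 246691104, shift -> 28

Answer: acc=32 shift=7
acc=13600 shift=14
acc=1324320 shift=21
acc=246691104 shift=28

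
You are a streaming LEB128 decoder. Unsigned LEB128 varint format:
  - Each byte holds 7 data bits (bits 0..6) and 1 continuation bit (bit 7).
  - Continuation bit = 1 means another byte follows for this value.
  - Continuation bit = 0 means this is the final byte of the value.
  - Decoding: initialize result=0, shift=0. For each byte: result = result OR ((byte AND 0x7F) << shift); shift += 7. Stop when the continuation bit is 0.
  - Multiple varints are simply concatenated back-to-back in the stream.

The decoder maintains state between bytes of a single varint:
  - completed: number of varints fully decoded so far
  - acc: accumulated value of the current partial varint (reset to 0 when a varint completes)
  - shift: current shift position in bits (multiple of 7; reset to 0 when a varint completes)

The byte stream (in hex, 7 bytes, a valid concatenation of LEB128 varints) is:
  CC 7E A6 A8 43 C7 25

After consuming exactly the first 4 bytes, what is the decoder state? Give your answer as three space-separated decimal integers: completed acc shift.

Answer: 1 5158 14

Derivation:
byte[0]=0xCC cont=1 payload=0x4C: acc |= 76<<0 -> completed=0 acc=76 shift=7
byte[1]=0x7E cont=0 payload=0x7E: varint #1 complete (value=16204); reset -> completed=1 acc=0 shift=0
byte[2]=0xA6 cont=1 payload=0x26: acc |= 38<<0 -> completed=1 acc=38 shift=7
byte[3]=0xA8 cont=1 payload=0x28: acc |= 40<<7 -> completed=1 acc=5158 shift=14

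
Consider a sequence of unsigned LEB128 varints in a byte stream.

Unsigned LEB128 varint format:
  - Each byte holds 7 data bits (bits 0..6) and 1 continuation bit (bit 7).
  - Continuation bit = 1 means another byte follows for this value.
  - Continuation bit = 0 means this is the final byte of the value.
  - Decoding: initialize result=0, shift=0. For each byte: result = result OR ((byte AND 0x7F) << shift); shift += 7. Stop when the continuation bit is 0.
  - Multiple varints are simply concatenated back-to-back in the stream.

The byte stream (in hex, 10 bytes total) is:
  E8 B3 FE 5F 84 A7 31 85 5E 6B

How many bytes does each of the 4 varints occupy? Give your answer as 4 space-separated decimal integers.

Answer: 4 3 2 1

Derivation:
  byte[0]=0xE8 cont=1 payload=0x68=104: acc |= 104<<0 -> acc=104 shift=7
  byte[1]=0xB3 cont=1 payload=0x33=51: acc |= 51<<7 -> acc=6632 shift=14
  byte[2]=0xFE cont=1 payload=0x7E=126: acc |= 126<<14 -> acc=2071016 shift=21
  byte[3]=0x5F cont=0 payload=0x5F=95: acc |= 95<<21 -> acc=201300456 shift=28 [end]
Varint 1: bytes[0:4] = E8 B3 FE 5F -> value 201300456 (4 byte(s))
  byte[4]=0x84 cont=1 payload=0x04=4: acc |= 4<<0 -> acc=4 shift=7
  byte[5]=0xA7 cont=1 payload=0x27=39: acc |= 39<<7 -> acc=4996 shift=14
  byte[6]=0x31 cont=0 payload=0x31=49: acc |= 49<<14 -> acc=807812 shift=21 [end]
Varint 2: bytes[4:7] = 84 A7 31 -> value 807812 (3 byte(s))
  byte[7]=0x85 cont=1 payload=0x05=5: acc |= 5<<0 -> acc=5 shift=7
  byte[8]=0x5E cont=0 payload=0x5E=94: acc |= 94<<7 -> acc=12037 shift=14 [end]
Varint 3: bytes[7:9] = 85 5E -> value 12037 (2 byte(s))
  byte[9]=0x6B cont=0 payload=0x6B=107: acc |= 107<<0 -> acc=107 shift=7 [end]
Varint 4: bytes[9:10] = 6B -> value 107 (1 byte(s))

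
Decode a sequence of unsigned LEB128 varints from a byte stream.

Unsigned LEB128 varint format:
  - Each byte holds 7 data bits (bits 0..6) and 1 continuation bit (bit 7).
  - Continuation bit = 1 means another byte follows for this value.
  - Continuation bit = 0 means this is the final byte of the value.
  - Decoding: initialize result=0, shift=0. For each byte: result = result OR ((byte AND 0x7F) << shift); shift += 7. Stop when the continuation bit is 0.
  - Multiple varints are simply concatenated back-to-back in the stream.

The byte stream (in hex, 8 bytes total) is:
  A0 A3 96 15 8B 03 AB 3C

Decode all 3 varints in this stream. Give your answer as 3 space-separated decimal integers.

  byte[0]=0xA0 cont=1 payload=0x20=32: acc |= 32<<0 -> acc=32 shift=7
  byte[1]=0xA3 cont=1 payload=0x23=35: acc |= 35<<7 -> acc=4512 shift=14
  byte[2]=0x96 cont=1 payload=0x16=22: acc |= 22<<14 -> acc=364960 shift=21
  byte[3]=0x15 cont=0 payload=0x15=21: acc |= 21<<21 -> acc=44405152 shift=28 [end]
Varint 1: bytes[0:4] = A0 A3 96 15 -> value 44405152 (4 byte(s))
  byte[4]=0x8B cont=1 payload=0x0B=11: acc |= 11<<0 -> acc=11 shift=7
  byte[5]=0x03 cont=0 payload=0x03=3: acc |= 3<<7 -> acc=395 shift=14 [end]
Varint 2: bytes[4:6] = 8B 03 -> value 395 (2 byte(s))
  byte[6]=0xAB cont=1 payload=0x2B=43: acc |= 43<<0 -> acc=43 shift=7
  byte[7]=0x3C cont=0 payload=0x3C=60: acc |= 60<<7 -> acc=7723 shift=14 [end]
Varint 3: bytes[6:8] = AB 3C -> value 7723 (2 byte(s))

Answer: 44405152 395 7723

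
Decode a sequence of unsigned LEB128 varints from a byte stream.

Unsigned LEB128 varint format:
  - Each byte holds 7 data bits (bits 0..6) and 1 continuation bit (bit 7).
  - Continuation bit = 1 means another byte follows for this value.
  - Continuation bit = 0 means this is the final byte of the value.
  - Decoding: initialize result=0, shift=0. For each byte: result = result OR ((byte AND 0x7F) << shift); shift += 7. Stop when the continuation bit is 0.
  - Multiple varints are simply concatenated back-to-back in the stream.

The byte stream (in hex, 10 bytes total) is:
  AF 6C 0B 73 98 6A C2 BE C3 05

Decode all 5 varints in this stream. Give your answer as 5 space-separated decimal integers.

Answer: 13871 11 115 13592 11591490

Derivation:
  byte[0]=0xAF cont=1 payload=0x2F=47: acc |= 47<<0 -> acc=47 shift=7
  byte[1]=0x6C cont=0 payload=0x6C=108: acc |= 108<<7 -> acc=13871 shift=14 [end]
Varint 1: bytes[0:2] = AF 6C -> value 13871 (2 byte(s))
  byte[2]=0x0B cont=0 payload=0x0B=11: acc |= 11<<0 -> acc=11 shift=7 [end]
Varint 2: bytes[2:3] = 0B -> value 11 (1 byte(s))
  byte[3]=0x73 cont=0 payload=0x73=115: acc |= 115<<0 -> acc=115 shift=7 [end]
Varint 3: bytes[3:4] = 73 -> value 115 (1 byte(s))
  byte[4]=0x98 cont=1 payload=0x18=24: acc |= 24<<0 -> acc=24 shift=7
  byte[5]=0x6A cont=0 payload=0x6A=106: acc |= 106<<7 -> acc=13592 shift=14 [end]
Varint 4: bytes[4:6] = 98 6A -> value 13592 (2 byte(s))
  byte[6]=0xC2 cont=1 payload=0x42=66: acc |= 66<<0 -> acc=66 shift=7
  byte[7]=0xBE cont=1 payload=0x3E=62: acc |= 62<<7 -> acc=8002 shift=14
  byte[8]=0xC3 cont=1 payload=0x43=67: acc |= 67<<14 -> acc=1105730 shift=21
  byte[9]=0x05 cont=0 payload=0x05=5: acc |= 5<<21 -> acc=11591490 shift=28 [end]
Varint 5: bytes[6:10] = C2 BE C3 05 -> value 11591490 (4 byte(s))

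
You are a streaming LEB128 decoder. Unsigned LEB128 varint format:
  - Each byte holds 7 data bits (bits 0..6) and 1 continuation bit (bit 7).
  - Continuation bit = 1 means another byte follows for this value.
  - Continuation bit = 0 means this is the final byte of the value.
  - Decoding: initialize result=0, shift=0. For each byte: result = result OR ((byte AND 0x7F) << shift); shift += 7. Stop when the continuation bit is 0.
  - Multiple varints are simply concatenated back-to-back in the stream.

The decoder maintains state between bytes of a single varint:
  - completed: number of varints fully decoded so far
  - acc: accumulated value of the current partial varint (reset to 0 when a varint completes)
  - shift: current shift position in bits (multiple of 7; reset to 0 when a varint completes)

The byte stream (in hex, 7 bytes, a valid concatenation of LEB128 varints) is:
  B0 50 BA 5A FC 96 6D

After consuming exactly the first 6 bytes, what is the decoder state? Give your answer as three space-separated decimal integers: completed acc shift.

Answer: 2 2940 14

Derivation:
byte[0]=0xB0 cont=1 payload=0x30: acc |= 48<<0 -> completed=0 acc=48 shift=7
byte[1]=0x50 cont=0 payload=0x50: varint #1 complete (value=10288); reset -> completed=1 acc=0 shift=0
byte[2]=0xBA cont=1 payload=0x3A: acc |= 58<<0 -> completed=1 acc=58 shift=7
byte[3]=0x5A cont=0 payload=0x5A: varint #2 complete (value=11578); reset -> completed=2 acc=0 shift=0
byte[4]=0xFC cont=1 payload=0x7C: acc |= 124<<0 -> completed=2 acc=124 shift=7
byte[5]=0x96 cont=1 payload=0x16: acc |= 22<<7 -> completed=2 acc=2940 shift=14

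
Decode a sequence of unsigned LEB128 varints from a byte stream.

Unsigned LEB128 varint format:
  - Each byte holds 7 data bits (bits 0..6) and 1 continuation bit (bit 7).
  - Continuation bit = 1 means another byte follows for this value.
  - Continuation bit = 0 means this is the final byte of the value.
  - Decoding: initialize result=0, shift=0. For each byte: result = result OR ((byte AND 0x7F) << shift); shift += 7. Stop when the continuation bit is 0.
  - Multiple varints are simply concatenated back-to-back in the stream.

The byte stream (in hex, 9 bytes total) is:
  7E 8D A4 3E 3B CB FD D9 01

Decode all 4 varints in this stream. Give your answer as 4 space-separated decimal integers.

Answer: 126 1020429 59 3571403

Derivation:
  byte[0]=0x7E cont=0 payload=0x7E=126: acc |= 126<<0 -> acc=126 shift=7 [end]
Varint 1: bytes[0:1] = 7E -> value 126 (1 byte(s))
  byte[1]=0x8D cont=1 payload=0x0D=13: acc |= 13<<0 -> acc=13 shift=7
  byte[2]=0xA4 cont=1 payload=0x24=36: acc |= 36<<7 -> acc=4621 shift=14
  byte[3]=0x3E cont=0 payload=0x3E=62: acc |= 62<<14 -> acc=1020429 shift=21 [end]
Varint 2: bytes[1:4] = 8D A4 3E -> value 1020429 (3 byte(s))
  byte[4]=0x3B cont=0 payload=0x3B=59: acc |= 59<<0 -> acc=59 shift=7 [end]
Varint 3: bytes[4:5] = 3B -> value 59 (1 byte(s))
  byte[5]=0xCB cont=1 payload=0x4B=75: acc |= 75<<0 -> acc=75 shift=7
  byte[6]=0xFD cont=1 payload=0x7D=125: acc |= 125<<7 -> acc=16075 shift=14
  byte[7]=0xD9 cont=1 payload=0x59=89: acc |= 89<<14 -> acc=1474251 shift=21
  byte[8]=0x01 cont=0 payload=0x01=1: acc |= 1<<21 -> acc=3571403 shift=28 [end]
Varint 4: bytes[5:9] = CB FD D9 01 -> value 3571403 (4 byte(s))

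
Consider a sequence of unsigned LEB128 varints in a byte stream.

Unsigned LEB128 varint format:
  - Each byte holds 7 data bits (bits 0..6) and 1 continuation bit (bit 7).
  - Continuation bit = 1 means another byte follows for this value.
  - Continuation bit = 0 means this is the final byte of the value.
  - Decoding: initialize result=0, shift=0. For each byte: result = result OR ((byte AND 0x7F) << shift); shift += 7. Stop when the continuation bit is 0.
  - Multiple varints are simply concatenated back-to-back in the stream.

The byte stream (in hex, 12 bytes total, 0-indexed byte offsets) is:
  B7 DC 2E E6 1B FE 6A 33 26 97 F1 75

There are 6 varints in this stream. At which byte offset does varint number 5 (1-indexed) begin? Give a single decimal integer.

Answer: 8

Derivation:
  byte[0]=0xB7 cont=1 payload=0x37=55: acc |= 55<<0 -> acc=55 shift=7
  byte[1]=0xDC cont=1 payload=0x5C=92: acc |= 92<<7 -> acc=11831 shift=14
  byte[2]=0x2E cont=0 payload=0x2E=46: acc |= 46<<14 -> acc=765495 shift=21 [end]
Varint 1: bytes[0:3] = B7 DC 2E -> value 765495 (3 byte(s))
  byte[3]=0xE6 cont=1 payload=0x66=102: acc |= 102<<0 -> acc=102 shift=7
  byte[4]=0x1B cont=0 payload=0x1B=27: acc |= 27<<7 -> acc=3558 shift=14 [end]
Varint 2: bytes[3:5] = E6 1B -> value 3558 (2 byte(s))
  byte[5]=0xFE cont=1 payload=0x7E=126: acc |= 126<<0 -> acc=126 shift=7
  byte[6]=0x6A cont=0 payload=0x6A=106: acc |= 106<<7 -> acc=13694 shift=14 [end]
Varint 3: bytes[5:7] = FE 6A -> value 13694 (2 byte(s))
  byte[7]=0x33 cont=0 payload=0x33=51: acc |= 51<<0 -> acc=51 shift=7 [end]
Varint 4: bytes[7:8] = 33 -> value 51 (1 byte(s))
  byte[8]=0x26 cont=0 payload=0x26=38: acc |= 38<<0 -> acc=38 shift=7 [end]
Varint 5: bytes[8:9] = 26 -> value 38 (1 byte(s))
  byte[9]=0x97 cont=1 payload=0x17=23: acc |= 23<<0 -> acc=23 shift=7
  byte[10]=0xF1 cont=1 payload=0x71=113: acc |= 113<<7 -> acc=14487 shift=14
  byte[11]=0x75 cont=0 payload=0x75=117: acc |= 117<<14 -> acc=1931415 shift=21 [end]
Varint 6: bytes[9:12] = 97 F1 75 -> value 1931415 (3 byte(s))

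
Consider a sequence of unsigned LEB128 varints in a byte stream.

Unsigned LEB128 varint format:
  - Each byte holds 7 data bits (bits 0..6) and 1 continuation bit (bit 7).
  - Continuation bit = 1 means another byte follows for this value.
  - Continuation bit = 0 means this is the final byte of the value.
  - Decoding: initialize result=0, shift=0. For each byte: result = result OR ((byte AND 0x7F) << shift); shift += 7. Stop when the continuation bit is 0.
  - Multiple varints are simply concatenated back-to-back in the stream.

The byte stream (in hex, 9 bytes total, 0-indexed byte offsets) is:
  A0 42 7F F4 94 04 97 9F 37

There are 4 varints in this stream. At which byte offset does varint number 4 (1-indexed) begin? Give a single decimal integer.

Answer: 6

Derivation:
  byte[0]=0xA0 cont=1 payload=0x20=32: acc |= 32<<0 -> acc=32 shift=7
  byte[1]=0x42 cont=0 payload=0x42=66: acc |= 66<<7 -> acc=8480 shift=14 [end]
Varint 1: bytes[0:2] = A0 42 -> value 8480 (2 byte(s))
  byte[2]=0x7F cont=0 payload=0x7F=127: acc |= 127<<0 -> acc=127 shift=7 [end]
Varint 2: bytes[2:3] = 7F -> value 127 (1 byte(s))
  byte[3]=0xF4 cont=1 payload=0x74=116: acc |= 116<<0 -> acc=116 shift=7
  byte[4]=0x94 cont=1 payload=0x14=20: acc |= 20<<7 -> acc=2676 shift=14
  byte[5]=0x04 cont=0 payload=0x04=4: acc |= 4<<14 -> acc=68212 shift=21 [end]
Varint 3: bytes[3:6] = F4 94 04 -> value 68212 (3 byte(s))
  byte[6]=0x97 cont=1 payload=0x17=23: acc |= 23<<0 -> acc=23 shift=7
  byte[7]=0x9F cont=1 payload=0x1F=31: acc |= 31<<7 -> acc=3991 shift=14
  byte[8]=0x37 cont=0 payload=0x37=55: acc |= 55<<14 -> acc=905111 shift=21 [end]
Varint 4: bytes[6:9] = 97 9F 37 -> value 905111 (3 byte(s))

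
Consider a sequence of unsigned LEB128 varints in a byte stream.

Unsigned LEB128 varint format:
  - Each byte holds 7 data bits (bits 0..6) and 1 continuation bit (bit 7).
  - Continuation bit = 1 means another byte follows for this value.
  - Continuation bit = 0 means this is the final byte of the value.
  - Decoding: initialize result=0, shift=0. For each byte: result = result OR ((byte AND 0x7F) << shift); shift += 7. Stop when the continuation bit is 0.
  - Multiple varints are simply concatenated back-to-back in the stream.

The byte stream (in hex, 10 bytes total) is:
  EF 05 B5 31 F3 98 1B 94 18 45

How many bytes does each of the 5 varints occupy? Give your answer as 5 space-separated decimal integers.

  byte[0]=0xEF cont=1 payload=0x6F=111: acc |= 111<<0 -> acc=111 shift=7
  byte[1]=0x05 cont=0 payload=0x05=5: acc |= 5<<7 -> acc=751 shift=14 [end]
Varint 1: bytes[0:2] = EF 05 -> value 751 (2 byte(s))
  byte[2]=0xB5 cont=1 payload=0x35=53: acc |= 53<<0 -> acc=53 shift=7
  byte[3]=0x31 cont=0 payload=0x31=49: acc |= 49<<7 -> acc=6325 shift=14 [end]
Varint 2: bytes[2:4] = B5 31 -> value 6325 (2 byte(s))
  byte[4]=0xF3 cont=1 payload=0x73=115: acc |= 115<<0 -> acc=115 shift=7
  byte[5]=0x98 cont=1 payload=0x18=24: acc |= 24<<7 -> acc=3187 shift=14
  byte[6]=0x1B cont=0 payload=0x1B=27: acc |= 27<<14 -> acc=445555 shift=21 [end]
Varint 3: bytes[4:7] = F3 98 1B -> value 445555 (3 byte(s))
  byte[7]=0x94 cont=1 payload=0x14=20: acc |= 20<<0 -> acc=20 shift=7
  byte[8]=0x18 cont=0 payload=0x18=24: acc |= 24<<7 -> acc=3092 shift=14 [end]
Varint 4: bytes[7:9] = 94 18 -> value 3092 (2 byte(s))
  byte[9]=0x45 cont=0 payload=0x45=69: acc |= 69<<0 -> acc=69 shift=7 [end]
Varint 5: bytes[9:10] = 45 -> value 69 (1 byte(s))

Answer: 2 2 3 2 1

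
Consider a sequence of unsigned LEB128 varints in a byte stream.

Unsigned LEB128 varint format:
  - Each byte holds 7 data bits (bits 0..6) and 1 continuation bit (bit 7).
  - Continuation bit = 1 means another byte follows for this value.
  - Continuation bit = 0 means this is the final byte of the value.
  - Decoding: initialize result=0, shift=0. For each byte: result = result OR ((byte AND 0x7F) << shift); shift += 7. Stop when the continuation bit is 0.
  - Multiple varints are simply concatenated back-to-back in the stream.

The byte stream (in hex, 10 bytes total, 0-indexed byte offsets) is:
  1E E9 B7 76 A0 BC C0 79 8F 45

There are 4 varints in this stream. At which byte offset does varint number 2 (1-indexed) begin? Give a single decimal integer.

Answer: 1

Derivation:
  byte[0]=0x1E cont=0 payload=0x1E=30: acc |= 30<<0 -> acc=30 shift=7 [end]
Varint 1: bytes[0:1] = 1E -> value 30 (1 byte(s))
  byte[1]=0xE9 cont=1 payload=0x69=105: acc |= 105<<0 -> acc=105 shift=7
  byte[2]=0xB7 cont=1 payload=0x37=55: acc |= 55<<7 -> acc=7145 shift=14
  byte[3]=0x76 cont=0 payload=0x76=118: acc |= 118<<14 -> acc=1940457 shift=21 [end]
Varint 2: bytes[1:4] = E9 B7 76 -> value 1940457 (3 byte(s))
  byte[4]=0xA0 cont=1 payload=0x20=32: acc |= 32<<0 -> acc=32 shift=7
  byte[5]=0xBC cont=1 payload=0x3C=60: acc |= 60<<7 -> acc=7712 shift=14
  byte[6]=0xC0 cont=1 payload=0x40=64: acc |= 64<<14 -> acc=1056288 shift=21
  byte[7]=0x79 cont=0 payload=0x79=121: acc |= 121<<21 -> acc=254811680 shift=28 [end]
Varint 3: bytes[4:8] = A0 BC C0 79 -> value 254811680 (4 byte(s))
  byte[8]=0x8F cont=1 payload=0x0F=15: acc |= 15<<0 -> acc=15 shift=7
  byte[9]=0x45 cont=0 payload=0x45=69: acc |= 69<<7 -> acc=8847 shift=14 [end]
Varint 4: bytes[8:10] = 8F 45 -> value 8847 (2 byte(s))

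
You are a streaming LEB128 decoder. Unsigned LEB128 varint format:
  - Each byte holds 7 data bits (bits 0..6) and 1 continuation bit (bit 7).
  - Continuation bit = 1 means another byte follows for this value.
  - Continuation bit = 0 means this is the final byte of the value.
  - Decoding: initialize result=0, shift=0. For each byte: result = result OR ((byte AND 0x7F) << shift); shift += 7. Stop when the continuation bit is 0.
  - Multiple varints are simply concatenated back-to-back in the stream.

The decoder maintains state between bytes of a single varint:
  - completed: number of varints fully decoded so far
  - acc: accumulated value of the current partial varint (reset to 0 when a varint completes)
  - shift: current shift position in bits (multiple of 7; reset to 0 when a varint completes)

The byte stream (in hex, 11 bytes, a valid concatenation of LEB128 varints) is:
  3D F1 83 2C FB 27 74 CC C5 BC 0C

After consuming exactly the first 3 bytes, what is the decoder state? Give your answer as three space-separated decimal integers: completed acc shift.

Answer: 1 497 14

Derivation:
byte[0]=0x3D cont=0 payload=0x3D: varint #1 complete (value=61); reset -> completed=1 acc=0 shift=0
byte[1]=0xF1 cont=1 payload=0x71: acc |= 113<<0 -> completed=1 acc=113 shift=7
byte[2]=0x83 cont=1 payload=0x03: acc |= 3<<7 -> completed=1 acc=497 shift=14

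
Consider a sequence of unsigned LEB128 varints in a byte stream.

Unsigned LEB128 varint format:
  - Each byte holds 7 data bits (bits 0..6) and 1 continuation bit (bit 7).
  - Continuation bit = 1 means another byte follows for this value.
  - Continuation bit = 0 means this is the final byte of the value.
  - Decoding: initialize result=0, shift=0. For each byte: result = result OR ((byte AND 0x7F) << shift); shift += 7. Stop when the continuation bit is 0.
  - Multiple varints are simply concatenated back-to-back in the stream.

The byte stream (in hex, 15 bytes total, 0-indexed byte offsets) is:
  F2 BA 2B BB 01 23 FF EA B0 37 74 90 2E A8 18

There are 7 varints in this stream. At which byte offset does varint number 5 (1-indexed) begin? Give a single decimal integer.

Answer: 10

Derivation:
  byte[0]=0xF2 cont=1 payload=0x72=114: acc |= 114<<0 -> acc=114 shift=7
  byte[1]=0xBA cont=1 payload=0x3A=58: acc |= 58<<7 -> acc=7538 shift=14
  byte[2]=0x2B cont=0 payload=0x2B=43: acc |= 43<<14 -> acc=712050 shift=21 [end]
Varint 1: bytes[0:3] = F2 BA 2B -> value 712050 (3 byte(s))
  byte[3]=0xBB cont=1 payload=0x3B=59: acc |= 59<<0 -> acc=59 shift=7
  byte[4]=0x01 cont=0 payload=0x01=1: acc |= 1<<7 -> acc=187 shift=14 [end]
Varint 2: bytes[3:5] = BB 01 -> value 187 (2 byte(s))
  byte[5]=0x23 cont=0 payload=0x23=35: acc |= 35<<0 -> acc=35 shift=7 [end]
Varint 3: bytes[5:6] = 23 -> value 35 (1 byte(s))
  byte[6]=0xFF cont=1 payload=0x7F=127: acc |= 127<<0 -> acc=127 shift=7
  byte[7]=0xEA cont=1 payload=0x6A=106: acc |= 106<<7 -> acc=13695 shift=14
  byte[8]=0xB0 cont=1 payload=0x30=48: acc |= 48<<14 -> acc=800127 shift=21
  byte[9]=0x37 cont=0 payload=0x37=55: acc |= 55<<21 -> acc=116143487 shift=28 [end]
Varint 4: bytes[6:10] = FF EA B0 37 -> value 116143487 (4 byte(s))
  byte[10]=0x74 cont=0 payload=0x74=116: acc |= 116<<0 -> acc=116 shift=7 [end]
Varint 5: bytes[10:11] = 74 -> value 116 (1 byte(s))
  byte[11]=0x90 cont=1 payload=0x10=16: acc |= 16<<0 -> acc=16 shift=7
  byte[12]=0x2E cont=0 payload=0x2E=46: acc |= 46<<7 -> acc=5904 shift=14 [end]
Varint 6: bytes[11:13] = 90 2E -> value 5904 (2 byte(s))
  byte[13]=0xA8 cont=1 payload=0x28=40: acc |= 40<<0 -> acc=40 shift=7
  byte[14]=0x18 cont=0 payload=0x18=24: acc |= 24<<7 -> acc=3112 shift=14 [end]
Varint 7: bytes[13:15] = A8 18 -> value 3112 (2 byte(s))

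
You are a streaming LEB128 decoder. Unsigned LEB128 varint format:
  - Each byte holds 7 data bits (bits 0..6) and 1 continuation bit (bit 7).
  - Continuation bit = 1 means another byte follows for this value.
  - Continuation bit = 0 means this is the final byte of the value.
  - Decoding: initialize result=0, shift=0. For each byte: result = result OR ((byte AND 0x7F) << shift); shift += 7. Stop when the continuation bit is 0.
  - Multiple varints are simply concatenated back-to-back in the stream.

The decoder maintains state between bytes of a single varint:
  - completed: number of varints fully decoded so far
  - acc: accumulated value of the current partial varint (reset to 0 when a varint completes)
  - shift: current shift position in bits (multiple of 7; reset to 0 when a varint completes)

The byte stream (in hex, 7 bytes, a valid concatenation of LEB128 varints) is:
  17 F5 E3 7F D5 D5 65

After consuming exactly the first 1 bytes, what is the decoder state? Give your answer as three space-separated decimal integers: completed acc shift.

byte[0]=0x17 cont=0 payload=0x17: varint #1 complete (value=23); reset -> completed=1 acc=0 shift=0

Answer: 1 0 0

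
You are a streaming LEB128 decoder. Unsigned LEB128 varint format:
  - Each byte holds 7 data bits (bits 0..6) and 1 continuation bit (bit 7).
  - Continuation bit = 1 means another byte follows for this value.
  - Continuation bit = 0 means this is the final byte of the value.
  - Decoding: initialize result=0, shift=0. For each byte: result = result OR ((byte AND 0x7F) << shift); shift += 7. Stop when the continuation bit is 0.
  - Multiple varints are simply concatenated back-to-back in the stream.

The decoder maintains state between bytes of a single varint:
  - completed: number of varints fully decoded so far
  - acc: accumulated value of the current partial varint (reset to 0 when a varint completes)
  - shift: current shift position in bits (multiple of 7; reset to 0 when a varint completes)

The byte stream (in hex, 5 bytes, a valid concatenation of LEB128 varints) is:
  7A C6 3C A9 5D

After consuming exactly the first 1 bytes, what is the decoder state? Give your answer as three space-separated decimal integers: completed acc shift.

Answer: 1 0 0

Derivation:
byte[0]=0x7A cont=0 payload=0x7A: varint #1 complete (value=122); reset -> completed=1 acc=0 shift=0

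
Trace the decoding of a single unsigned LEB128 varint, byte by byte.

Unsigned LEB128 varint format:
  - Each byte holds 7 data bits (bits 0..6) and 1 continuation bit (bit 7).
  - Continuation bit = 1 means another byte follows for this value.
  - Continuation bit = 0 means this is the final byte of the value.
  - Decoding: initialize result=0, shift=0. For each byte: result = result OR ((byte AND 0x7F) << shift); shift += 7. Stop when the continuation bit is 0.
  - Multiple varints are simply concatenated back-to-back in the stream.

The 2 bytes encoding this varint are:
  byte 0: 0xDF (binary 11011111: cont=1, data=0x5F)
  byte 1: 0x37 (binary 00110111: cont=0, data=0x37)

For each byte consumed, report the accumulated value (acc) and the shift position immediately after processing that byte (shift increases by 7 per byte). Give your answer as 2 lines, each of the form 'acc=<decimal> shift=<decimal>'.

byte 0=0xDF: payload=0x5F=95, contrib = 95<<0 = 95; acc -> 95, shift -> 7
byte 1=0x37: payload=0x37=55, contrib = 55<<7 = 7040; acc -> 7135, shift -> 14

Answer: acc=95 shift=7
acc=7135 shift=14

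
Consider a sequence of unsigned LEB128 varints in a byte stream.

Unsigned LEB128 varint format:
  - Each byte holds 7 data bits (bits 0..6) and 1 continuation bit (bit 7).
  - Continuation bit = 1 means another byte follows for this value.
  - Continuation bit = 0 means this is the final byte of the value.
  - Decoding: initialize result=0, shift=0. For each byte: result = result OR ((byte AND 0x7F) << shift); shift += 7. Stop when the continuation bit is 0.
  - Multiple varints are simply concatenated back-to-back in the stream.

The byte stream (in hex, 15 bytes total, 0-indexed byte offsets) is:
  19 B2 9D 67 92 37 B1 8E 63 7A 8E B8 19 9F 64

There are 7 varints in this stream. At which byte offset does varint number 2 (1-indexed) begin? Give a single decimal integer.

  byte[0]=0x19 cont=0 payload=0x19=25: acc |= 25<<0 -> acc=25 shift=7 [end]
Varint 1: bytes[0:1] = 19 -> value 25 (1 byte(s))
  byte[1]=0xB2 cont=1 payload=0x32=50: acc |= 50<<0 -> acc=50 shift=7
  byte[2]=0x9D cont=1 payload=0x1D=29: acc |= 29<<7 -> acc=3762 shift=14
  byte[3]=0x67 cont=0 payload=0x67=103: acc |= 103<<14 -> acc=1691314 shift=21 [end]
Varint 2: bytes[1:4] = B2 9D 67 -> value 1691314 (3 byte(s))
  byte[4]=0x92 cont=1 payload=0x12=18: acc |= 18<<0 -> acc=18 shift=7
  byte[5]=0x37 cont=0 payload=0x37=55: acc |= 55<<7 -> acc=7058 shift=14 [end]
Varint 3: bytes[4:6] = 92 37 -> value 7058 (2 byte(s))
  byte[6]=0xB1 cont=1 payload=0x31=49: acc |= 49<<0 -> acc=49 shift=7
  byte[7]=0x8E cont=1 payload=0x0E=14: acc |= 14<<7 -> acc=1841 shift=14
  byte[8]=0x63 cont=0 payload=0x63=99: acc |= 99<<14 -> acc=1623857 shift=21 [end]
Varint 4: bytes[6:9] = B1 8E 63 -> value 1623857 (3 byte(s))
  byte[9]=0x7A cont=0 payload=0x7A=122: acc |= 122<<0 -> acc=122 shift=7 [end]
Varint 5: bytes[9:10] = 7A -> value 122 (1 byte(s))
  byte[10]=0x8E cont=1 payload=0x0E=14: acc |= 14<<0 -> acc=14 shift=7
  byte[11]=0xB8 cont=1 payload=0x38=56: acc |= 56<<7 -> acc=7182 shift=14
  byte[12]=0x19 cont=0 payload=0x19=25: acc |= 25<<14 -> acc=416782 shift=21 [end]
Varint 6: bytes[10:13] = 8E B8 19 -> value 416782 (3 byte(s))
  byte[13]=0x9F cont=1 payload=0x1F=31: acc |= 31<<0 -> acc=31 shift=7
  byte[14]=0x64 cont=0 payload=0x64=100: acc |= 100<<7 -> acc=12831 shift=14 [end]
Varint 7: bytes[13:15] = 9F 64 -> value 12831 (2 byte(s))

Answer: 1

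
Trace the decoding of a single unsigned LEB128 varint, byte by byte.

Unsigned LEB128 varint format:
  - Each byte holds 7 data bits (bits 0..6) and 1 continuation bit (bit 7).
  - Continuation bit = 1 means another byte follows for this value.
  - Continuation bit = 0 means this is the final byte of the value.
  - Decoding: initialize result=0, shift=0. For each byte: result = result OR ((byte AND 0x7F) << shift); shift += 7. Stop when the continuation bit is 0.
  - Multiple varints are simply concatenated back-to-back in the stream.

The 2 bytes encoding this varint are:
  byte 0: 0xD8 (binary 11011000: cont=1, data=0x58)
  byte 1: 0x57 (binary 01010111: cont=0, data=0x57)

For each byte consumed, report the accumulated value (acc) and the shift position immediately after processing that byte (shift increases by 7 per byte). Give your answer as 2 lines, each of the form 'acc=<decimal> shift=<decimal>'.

Answer: acc=88 shift=7
acc=11224 shift=14

Derivation:
byte 0=0xD8: payload=0x58=88, contrib = 88<<0 = 88; acc -> 88, shift -> 7
byte 1=0x57: payload=0x57=87, contrib = 87<<7 = 11136; acc -> 11224, shift -> 14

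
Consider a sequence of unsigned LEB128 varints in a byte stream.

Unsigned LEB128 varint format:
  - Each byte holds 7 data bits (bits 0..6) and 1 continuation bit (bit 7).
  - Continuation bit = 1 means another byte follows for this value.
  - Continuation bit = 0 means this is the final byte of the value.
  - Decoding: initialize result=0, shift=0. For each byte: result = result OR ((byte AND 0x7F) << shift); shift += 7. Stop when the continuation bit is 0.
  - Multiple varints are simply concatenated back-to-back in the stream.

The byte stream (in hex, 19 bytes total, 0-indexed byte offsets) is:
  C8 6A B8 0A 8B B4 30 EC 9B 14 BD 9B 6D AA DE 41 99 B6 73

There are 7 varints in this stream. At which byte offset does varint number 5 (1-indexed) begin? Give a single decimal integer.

Answer: 10

Derivation:
  byte[0]=0xC8 cont=1 payload=0x48=72: acc |= 72<<0 -> acc=72 shift=7
  byte[1]=0x6A cont=0 payload=0x6A=106: acc |= 106<<7 -> acc=13640 shift=14 [end]
Varint 1: bytes[0:2] = C8 6A -> value 13640 (2 byte(s))
  byte[2]=0xB8 cont=1 payload=0x38=56: acc |= 56<<0 -> acc=56 shift=7
  byte[3]=0x0A cont=0 payload=0x0A=10: acc |= 10<<7 -> acc=1336 shift=14 [end]
Varint 2: bytes[2:4] = B8 0A -> value 1336 (2 byte(s))
  byte[4]=0x8B cont=1 payload=0x0B=11: acc |= 11<<0 -> acc=11 shift=7
  byte[5]=0xB4 cont=1 payload=0x34=52: acc |= 52<<7 -> acc=6667 shift=14
  byte[6]=0x30 cont=0 payload=0x30=48: acc |= 48<<14 -> acc=793099 shift=21 [end]
Varint 3: bytes[4:7] = 8B B4 30 -> value 793099 (3 byte(s))
  byte[7]=0xEC cont=1 payload=0x6C=108: acc |= 108<<0 -> acc=108 shift=7
  byte[8]=0x9B cont=1 payload=0x1B=27: acc |= 27<<7 -> acc=3564 shift=14
  byte[9]=0x14 cont=0 payload=0x14=20: acc |= 20<<14 -> acc=331244 shift=21 [end]
Varint 4: bytes[7:10] = EC 9B 14 -> value 331244 (3 byte(s))
  byte[10]=0xBD cont=1 payload=0x3D=61: acc |= 61<<0 -> acc=61 shift=7
  byte[11]=0x9B cont=1 payload=0x1B=27: acc |= 27<<7 -> acc=3517 shift=14
  byte[12]=0x6D cont=0 payload=0x6D=109: acc |= 109<<14 -> acc=1789373 shift=21 [end]
Varint 5: bytes[10:13] = BD 9B 6D -> value 1789373 (3 byte(s))
  byte[13]=0xAA cont=1 payload=0x2A=42: acc |= 42<<0 -> acc=42 shift=7
  byte[14]=0xDE cont=1 payload=0x5E=94: acc |= 94<<7 -> acc=12074 shift=14
  byte[15]=0x41 cont=0 payload=0x41=65: acc |= 65<<14 -> acc=1077034 shift=21 [end]
Varint 6: bytes[13:16] = AA DE 41 -> value 1077034 (3 byte(s))
  byte[16]=0x99 cont=1 payload=0x19=25: acc |= 25<<0 -> acc=25 shift=7
  byte[17]=0xB6 cont=1 payload=0x36=54: acc |= 54<<7 -> acc=6937 shift=14
  byte[18]=0x73 cont=0 payload=0x73=115: acc |= 115<<14 -> acc=1891097 shift=21 [end]
Varint 7: bytes[16:19] = 99 B6 73 -> value 1891097 (3 byte(s))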